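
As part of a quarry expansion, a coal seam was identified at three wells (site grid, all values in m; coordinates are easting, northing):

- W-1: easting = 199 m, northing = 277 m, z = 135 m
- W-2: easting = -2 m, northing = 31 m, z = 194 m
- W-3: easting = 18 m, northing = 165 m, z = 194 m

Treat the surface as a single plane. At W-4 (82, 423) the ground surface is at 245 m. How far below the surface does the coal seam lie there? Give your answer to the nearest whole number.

Let the plane be z = a·easting + b·northing + c.
W-2−W-1: −201a − 246b = 59;  W-3−W-1: −181a − 112b = 59.
Solving gives a = −0.35914, b = 0.05360.
Then c = 135 − a·199 − b·277 = 191.62.
At (82, 423): z_contact = −29.4 + 22.7 + 191.62 = 184.8 m.
Depth below ground = 245 − 184.8 = 60 m.

60 m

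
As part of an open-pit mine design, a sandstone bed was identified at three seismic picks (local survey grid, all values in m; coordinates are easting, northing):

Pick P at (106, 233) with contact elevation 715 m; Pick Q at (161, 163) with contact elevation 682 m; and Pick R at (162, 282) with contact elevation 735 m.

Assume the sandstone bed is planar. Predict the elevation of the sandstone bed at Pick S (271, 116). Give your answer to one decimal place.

657.4 m

Let the plane be z = a·easting + b·northing + c.
Pick Q−Pick P: 55a − 70b = −33;  Pick R−Pick P: 56a + 49b = 20.
Solving gives a = −0.03280, b = 0.44565.
Then c = 715 − a·106 − b·233 = 614.64.
At (271, 116): z = −8.9 + 51.7 + 614.64 = 657.4 m.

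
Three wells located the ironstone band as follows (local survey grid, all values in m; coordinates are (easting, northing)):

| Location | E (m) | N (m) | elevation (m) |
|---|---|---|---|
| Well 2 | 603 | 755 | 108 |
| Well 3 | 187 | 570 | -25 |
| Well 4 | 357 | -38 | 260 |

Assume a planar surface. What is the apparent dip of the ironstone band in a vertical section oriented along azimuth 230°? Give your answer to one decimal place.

8.1°

Two edge vectors: Well 2→Well 3 = (-416, -185, -133), Well 2→Well 4 = (-246, -793, 152).
Normal n = (Well 2→Well 3) × (Well 2→Well 4) = (-133589, 95950, 284378).
So ∂z/∂E = −n_x/n_z = 0.46976 and ∂z/∂N = −n_y/n_z = −0.33740.
Unit vector along 230° is (sin 230°, cos 230°) = (-0.7660, -0.6428).
Slope in that direction = a·(-0.7660) + b·(-0.6428) = −0.14298.
Apparent dip = arctan|0.14298| = 8.1° (true dip is 30.0°, so apparent ≤ true as expected).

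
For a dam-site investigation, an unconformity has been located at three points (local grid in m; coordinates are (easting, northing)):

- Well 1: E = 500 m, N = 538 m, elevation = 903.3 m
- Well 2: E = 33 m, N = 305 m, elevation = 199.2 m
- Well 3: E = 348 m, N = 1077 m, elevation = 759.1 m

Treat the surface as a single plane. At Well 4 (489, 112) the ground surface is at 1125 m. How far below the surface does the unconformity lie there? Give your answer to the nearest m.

Two edge vectors: Well 1→Well 2 = (-467, -233, -704.1), Well 1→Well 3 = (-152, 539, -144.2).
Normal n = (Well 1→Well 2) × (Well 1→Well 3) = (413108.5, 39681.8, -287129).
So ∂z/∂E = −n_x/n_z = 1.43876 and ∂z/∂N = −n_y/n_z = 0.13820.
Intercept c from Well 1: 903.3 − 719.38 − 74.35 = 109.57.
At (489, 112): z_contact = 703.6 + 15.5 + 109.57 = 828.6 m.
Depth below ground = 1125 − 828.6 = 296 m.

296 m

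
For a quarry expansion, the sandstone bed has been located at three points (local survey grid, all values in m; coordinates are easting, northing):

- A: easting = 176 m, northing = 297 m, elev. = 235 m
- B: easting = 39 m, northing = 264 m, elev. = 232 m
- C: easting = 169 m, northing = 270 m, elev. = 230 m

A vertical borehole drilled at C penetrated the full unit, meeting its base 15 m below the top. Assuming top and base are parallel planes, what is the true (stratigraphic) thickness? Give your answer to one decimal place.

Let the plane be z = a·easting + b·northing + c.
B−A: −137a − 33b = −3;  C−A: −7a − 27b = −5.
Solving gives a = −0.02422, b = 0.19146.
|∇z| = √(a²+b²) = 0.19299, so dip δ = arctan(0.19299) = 10.92°.
True thickness = vertical thickness × cos δ = 15 × cos 10.92° = 14.7 m.

14.7 m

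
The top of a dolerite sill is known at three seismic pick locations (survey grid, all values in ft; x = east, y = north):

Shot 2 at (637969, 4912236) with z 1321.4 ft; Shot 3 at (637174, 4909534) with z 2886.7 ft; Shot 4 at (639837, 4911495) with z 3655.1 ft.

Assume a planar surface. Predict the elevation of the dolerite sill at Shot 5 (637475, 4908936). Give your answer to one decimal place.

3668.6 ft

Let the plane be z = a·x + b·y + c.
Shot 3−Shot 2: −795a − 2702b = 1565.3;  Shot 4−Shot 2: 1868a − 741b = 2333.7.
Solving gives a = 0.912948300, b = −0.847925203.
Then c = 1321.4 − a·637969 − b·4912236 = 3584097.39.
At (637475, 4908936): z = 581981.7 − 4162410.6 + 3584097.39 = 3668.6 ft.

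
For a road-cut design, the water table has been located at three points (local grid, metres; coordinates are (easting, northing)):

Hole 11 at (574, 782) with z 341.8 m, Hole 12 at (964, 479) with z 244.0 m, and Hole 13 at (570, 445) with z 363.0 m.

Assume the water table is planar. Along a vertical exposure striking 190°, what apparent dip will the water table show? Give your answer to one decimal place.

Two edge vectors: Hole 11→Hole 12 = (390, -303, -97.8), Hole 11→Hole 13 = (-4, -337, 21.2).
Normal n = (Hole 11→Hole 12) × (Hole 11→Hole 13) = (-39382.2, -7876.8, -132642).
So ∂z/∂E = −n_x/n_z = −0.29691 and ∂z/∂N = −n_y/n_z = −0.05938.
Unit vector along 190° is (sin 190°, cos 190°) = (-0.1736, -0.9848).
Slope in that direction = a·(-0.1736) + b·(-0.9848) = 0.11004.
Apparent dip = arctan|0.11004| = 6.3° (true dip is 16.8°, so apparent ≤ true as expected).

6.3°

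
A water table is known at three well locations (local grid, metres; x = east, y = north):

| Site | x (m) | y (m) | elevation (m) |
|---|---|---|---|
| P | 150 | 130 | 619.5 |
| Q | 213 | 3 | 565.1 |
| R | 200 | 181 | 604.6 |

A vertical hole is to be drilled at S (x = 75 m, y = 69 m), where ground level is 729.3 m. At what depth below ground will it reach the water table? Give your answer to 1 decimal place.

Let the plane be z = a·x + b·y + c.
Q−P: 63a − 127b = −54.4;  R−P: 50a + 51b = −14.9.
Solving gives a = −0.48800, b = 0.18627.
Then c = 619.5 − a·150 − b·130 = 668.48.
At (75, 69): z_contact = −36.60 + 12.85 + 668.48 = 644.74 m.
Depth below ground = 729.3 − 644.74 = 84.6 m.

84.6 m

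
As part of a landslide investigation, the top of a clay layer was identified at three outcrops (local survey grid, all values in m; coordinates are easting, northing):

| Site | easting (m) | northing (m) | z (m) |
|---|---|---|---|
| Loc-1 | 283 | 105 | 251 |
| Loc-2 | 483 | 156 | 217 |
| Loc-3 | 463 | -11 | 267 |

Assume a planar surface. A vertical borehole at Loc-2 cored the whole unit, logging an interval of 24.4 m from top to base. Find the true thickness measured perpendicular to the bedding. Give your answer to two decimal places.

23.35 m

Let the plane be z = a·easting + b·northing + c.
Loc-2−Loc-1: 200a + 51b = −34;  Loc-3−Loc-1: 180a − 116b = 16.
Solving gives a = −0.09660, b = −0.28783.
|∇z| = √(a²+b²) = 0.30361, so dip δ = arctan(0.30361) = 16.89°.
True thickness = vertical thickness × cos δ = 24.4 × cos 16.89° = 23.35 m.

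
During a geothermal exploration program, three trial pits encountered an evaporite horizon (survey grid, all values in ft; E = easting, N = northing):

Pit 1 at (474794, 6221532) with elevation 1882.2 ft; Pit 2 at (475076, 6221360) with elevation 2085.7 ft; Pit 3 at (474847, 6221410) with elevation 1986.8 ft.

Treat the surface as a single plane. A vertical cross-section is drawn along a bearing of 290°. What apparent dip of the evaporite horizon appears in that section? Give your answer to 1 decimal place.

Let the plane be z = a·E + b·N + c.
Pit 2−Pit 1: 282a − 172b = 203.5;  Pit 3−Pit 1: 53a − 122b = 104.6.
Solving gives a = 0.27032, b = −0.73994.
Unit vector along 290° is (sin 290°, cos 290°) = (-0.9397, 0.3420).
Slope in that direction = a·(-0.9397) + b·(0.3420) = −0.50709.
Apparent dip = arctan|0.50709| = 26.9° (true dip is 38.2°, so apparent ≤ true as expected).

26.9°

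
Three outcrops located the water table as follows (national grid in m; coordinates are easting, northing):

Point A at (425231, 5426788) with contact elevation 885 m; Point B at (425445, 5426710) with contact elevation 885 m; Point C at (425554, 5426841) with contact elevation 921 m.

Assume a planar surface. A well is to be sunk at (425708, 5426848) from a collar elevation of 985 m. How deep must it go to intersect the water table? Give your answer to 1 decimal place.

Two edge vectors: Point A→Point B = (214, -78, 0), Point A→Point C = (323, 53, 36).
Normal n = (Point A→Point B) × (Point A→Point C) = (-2808, -7704, 36536).
So ∂z/∂easting = −n_x/n_z = 0.076855704 and ∂z/∂northing = −n_y/n_z = 0.210860521.
Intercept c from Point A: 885 − 32681.43 − 1144295.35 = −1176091.77.
At (425708, 5426848): z_contact = 32718.09 + 1144308.00 − 1176091.77 = 934.31 m.
Depth below ground = 985 − 934.31 = 50.7 m.

50.7 m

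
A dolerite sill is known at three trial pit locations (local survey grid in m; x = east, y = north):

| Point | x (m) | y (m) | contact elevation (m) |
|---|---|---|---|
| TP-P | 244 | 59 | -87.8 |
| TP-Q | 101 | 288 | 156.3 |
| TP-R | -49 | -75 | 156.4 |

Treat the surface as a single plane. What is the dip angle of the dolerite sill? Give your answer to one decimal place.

48.0°

Two edge vectors: TP-P→TP-Q = (-143, 229, 244.1), TP-P→TP-R = (-293, -134, 244.2).
Normal n = (TP-P→TP-Q) × (TP-P→TP-R) = (88631.2, -36600.7, 86259).
So ∂z/∂x = −n_x/n_z = −1.02750 and ∂z/∂y = −n_y/n_z = 0.42431.
Gradient magnitude |∇z| = √(a² + b²) = √(1.05576 + 0.18004) = 1.11166.
True dip = arctan(1.11166) = 48.0°, dipping toward ESE (azimuth ≈ 112°).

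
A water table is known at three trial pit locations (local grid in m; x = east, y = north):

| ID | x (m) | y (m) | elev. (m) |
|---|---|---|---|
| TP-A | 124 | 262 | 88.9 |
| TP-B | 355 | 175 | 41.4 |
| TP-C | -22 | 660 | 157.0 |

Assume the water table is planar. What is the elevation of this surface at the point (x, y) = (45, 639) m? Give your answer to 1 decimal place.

Two edge vectors: TP-A→TP-B = (231, -87, -47.5), TP-A→TP-C = (-146, 398, 68.1).
Normal n = (TP-A→TP-B) × (TP-A→TP-C) = (12980.3, -8796.1, 79236).
So ∂z/∂x = −n_x/n_z = −0.16382 and ∂z/∂y = −n_y/n_z = 0.11101.
Intercept c from TP-A: 88.9 + 20.31 − 29.08 = 80.13.
At (45, 639): z = −7.4 + 70.9 + 80.13 = 143.7 m.

143.7 m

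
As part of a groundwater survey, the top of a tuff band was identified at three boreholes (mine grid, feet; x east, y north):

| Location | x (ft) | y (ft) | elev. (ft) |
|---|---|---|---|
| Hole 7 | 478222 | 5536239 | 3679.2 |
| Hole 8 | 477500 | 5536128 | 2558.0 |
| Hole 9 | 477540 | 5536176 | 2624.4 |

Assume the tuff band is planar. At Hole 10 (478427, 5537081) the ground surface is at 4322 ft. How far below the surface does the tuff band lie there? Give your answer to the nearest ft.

Let the plane be z = a·x + b·y + c.
Hole 8−Hole 7: −722a − 111b = −1121.2;  Hole 9−Hole 7: −682a − 63b = −1054.8.
Solving gives a = 1.53717236, b = 0.10235637.
Then c = 3679.2 − a·478222 − b·5536239 = −1298099.75.
At (478427, 5537081): z_contact = 735424.8 + 566755.5 − 1298099.75 = 4080.5 ft.
Depth below ground = 4322 − 4080.5 = 241 ft.

241 ft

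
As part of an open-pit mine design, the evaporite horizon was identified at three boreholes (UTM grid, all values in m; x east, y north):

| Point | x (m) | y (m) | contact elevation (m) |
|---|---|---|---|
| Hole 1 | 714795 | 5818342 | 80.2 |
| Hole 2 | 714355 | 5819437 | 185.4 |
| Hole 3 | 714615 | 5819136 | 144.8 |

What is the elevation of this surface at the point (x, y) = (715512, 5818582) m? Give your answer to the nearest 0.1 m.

34.9 m

Two edge vectors: Hole 1→Hole 2 = (-440, 1095, 105.2), Hole 1→Hole 3 = (-180, 794, 64.6).
Normal n = (Hole 1→Hole 2) × (Hole 1→Hole 3) = (-12791.8, 9488, -152260).
So ∂z/∂x = −n_x/n_z = −0.084012873 and ∂z/∂y = −n_y/n_z = 0.062314462.
Intercept c from Hole 1: 80.2 + 60051.98 − 362566.85 = −302434.67.
At (715512, 5818582): z = −60112.2 + 362581.8 − 302434.67 = 34.9 m.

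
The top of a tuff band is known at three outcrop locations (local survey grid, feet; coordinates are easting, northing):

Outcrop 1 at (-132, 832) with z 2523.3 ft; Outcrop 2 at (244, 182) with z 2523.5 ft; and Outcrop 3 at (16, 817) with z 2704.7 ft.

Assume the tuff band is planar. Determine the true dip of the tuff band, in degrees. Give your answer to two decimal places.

Let the plane be z = a·easting + b·northing + c.
Outcrop 2−Outcrop 1: 376a − 650b = 0.2;  Outcrop 3−Outcrop 1: 148a − 15b = 181.4.
Solving gives a = 1.30198, b = 0.75284.
Gradient magnitude |∇z| = √(a² + b²) = √(1.69514 + 0.56676) = 1.50396.
True dip = arctan(1.50396) = 56.38°, dipping toward WSW (azimuth ≈ 240°).

56.38°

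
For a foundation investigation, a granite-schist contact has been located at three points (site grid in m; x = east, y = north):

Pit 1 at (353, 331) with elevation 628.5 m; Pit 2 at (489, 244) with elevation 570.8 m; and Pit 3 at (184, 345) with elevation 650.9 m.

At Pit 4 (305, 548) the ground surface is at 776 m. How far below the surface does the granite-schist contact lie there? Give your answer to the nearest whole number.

30 m

Let the plane be z = a·x + b·y + c.
Pit 2−Pit 1: 136a − 87b = −57.7;  Pit 3−Pit 1: −169a + 14b = 22.4.
Solving gives a = −0.08915, b = 0.52386.
Then c = 628.5 − a·353 − b·331 = 486.57.
At (305, 548): z_contact = −27.2 + 287.1 + 486.57 = 746.5 m.
Depth below ground = 776 − 746.5 = 30 m.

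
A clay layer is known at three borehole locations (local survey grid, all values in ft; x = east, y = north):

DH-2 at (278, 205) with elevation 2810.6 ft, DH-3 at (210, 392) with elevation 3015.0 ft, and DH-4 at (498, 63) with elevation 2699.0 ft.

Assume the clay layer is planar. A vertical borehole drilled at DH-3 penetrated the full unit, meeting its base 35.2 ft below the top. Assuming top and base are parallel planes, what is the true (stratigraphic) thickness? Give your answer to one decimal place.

22.4 ft

Two edge vectors: DH-2→DH-3 = (-68, 187, 204.4), DH-2→DH-4 = (220, -142, -111.6).
Normal n = (DH-2→DH-3) × (DH-2→DH-4) = (8155.6, 37379.2, -31484).
So ∂z/∂x = −n_x/n_z = 0.25904 and ∂z/∂y = −n_y/n_z = 1.18724.
|∇z| = √(a²+b²) = 1.21518, so dip δ = arctan(1.21518) = 50.55°.
True thickness = vertical thickness × cos δ = 35.2 × cos 50.55° = 22.4 ft.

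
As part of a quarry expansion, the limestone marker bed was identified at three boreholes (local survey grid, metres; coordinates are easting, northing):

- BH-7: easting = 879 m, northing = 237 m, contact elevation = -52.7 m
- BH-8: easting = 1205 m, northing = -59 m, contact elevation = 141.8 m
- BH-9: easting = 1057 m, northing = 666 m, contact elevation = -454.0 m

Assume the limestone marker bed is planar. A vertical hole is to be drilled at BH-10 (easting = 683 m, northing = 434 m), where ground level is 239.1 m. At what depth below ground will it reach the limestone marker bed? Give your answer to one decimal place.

Let the plane be z = a·easting + b·northing + c.
BH-8−BH-7: 326a − 296b = 194.5;  BH-9−BH-7: 178a + 429b = −401.3.
Solving gives a = −0.183567, b = −0.859266.
Then c = -52.7 − a·879 − b·237 = 312.30.
At (683, 434): z_contact = −125.38 − 372.92 + 312.30 = -186.00 m.
Depth below ground = 239.1 − (-186.00) = 425.1 m.

425.1 m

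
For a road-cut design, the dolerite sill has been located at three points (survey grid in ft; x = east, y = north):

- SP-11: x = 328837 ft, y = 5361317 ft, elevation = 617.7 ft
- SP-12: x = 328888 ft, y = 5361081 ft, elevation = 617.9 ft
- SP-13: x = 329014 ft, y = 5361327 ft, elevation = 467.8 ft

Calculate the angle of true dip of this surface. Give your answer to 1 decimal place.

40.6°

Let the plane be z = a·x + b·y + c.
SP-12−SP-11: 51a − 236b = 0.2;  SP-13−SP-11: 177a + 10b = −149.9.
Solving gives a = −0.83663, b = −0.18164.
Gradient magnitude |∇z| = √(a² + b²) = √(0.69995 + 0.03299) = 0.85612.
True dip = arctan(0.85612) = 40.6°, dipping toward ENE (azimuth ≈ 078°).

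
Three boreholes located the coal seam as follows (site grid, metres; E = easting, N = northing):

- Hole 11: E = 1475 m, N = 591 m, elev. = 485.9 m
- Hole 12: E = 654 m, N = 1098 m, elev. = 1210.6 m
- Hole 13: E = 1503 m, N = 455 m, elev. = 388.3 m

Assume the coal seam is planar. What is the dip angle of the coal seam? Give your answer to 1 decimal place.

38.5°

Two edge vectors: Hole 11→Hole 12 = (-821, 507, 724.7), Hole 11→Hole 13 = (28, -136, -97.6).
Normal n = (Hole 11→Hole 12) × (Hole 11→Hole 13) = (49076, -59838, 97460).
So ∂z/∂E = −n_x/n_z = −0.50355 and ∂z/∂N = −n_y/n_z = 0.61397.
Gradient magnitude |∇z| = √(a² + b²) = √(0.25356 + 0.37697) = 0.79406.
True dip = arctan(0.79406) = 38.5°, dipping toward SE (azimuth ≈ 141°).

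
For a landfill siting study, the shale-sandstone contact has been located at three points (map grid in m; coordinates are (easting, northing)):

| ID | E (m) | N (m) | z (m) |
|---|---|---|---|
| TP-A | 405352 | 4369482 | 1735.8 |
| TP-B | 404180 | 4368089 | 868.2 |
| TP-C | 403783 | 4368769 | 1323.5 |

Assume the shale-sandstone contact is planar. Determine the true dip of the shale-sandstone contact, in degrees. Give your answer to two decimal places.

33.07°

Let the plane be z = a·E + b·N + c.
TP-B−TP-A: −1172a − 1393b = −867.6;  TP-C−TP-A: −1569a − 713b = −412.3.
Solving gives a = −0.03279, b = 0.65042.
Gradient magnitude |∇z| = √(a² + b²) = √(0.00108 + 0.42304) = 0.65124.
True dip = arctan(0.65124) = 33.07°, dipping toward S (azimuth ≈ 177°).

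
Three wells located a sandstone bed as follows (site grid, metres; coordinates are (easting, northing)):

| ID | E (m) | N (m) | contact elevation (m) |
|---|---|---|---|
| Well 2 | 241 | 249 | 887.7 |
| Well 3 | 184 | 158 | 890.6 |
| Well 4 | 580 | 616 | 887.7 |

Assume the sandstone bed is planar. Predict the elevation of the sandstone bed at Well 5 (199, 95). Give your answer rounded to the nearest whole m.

898 m

Let the plane be z = a·E + b·N + c.
Well 3−Well 2: −57a − 91b = 2.9;  Well 4−Well 2: 339a + 367b = 0.
Solving gives a = 0.10718, b = −0.09900.
Then c = 887.7 − a·241 − b·249 = 886.52.
At (199, 95): z = 21.3 − 9.4 + 886.52 = 898.4 m.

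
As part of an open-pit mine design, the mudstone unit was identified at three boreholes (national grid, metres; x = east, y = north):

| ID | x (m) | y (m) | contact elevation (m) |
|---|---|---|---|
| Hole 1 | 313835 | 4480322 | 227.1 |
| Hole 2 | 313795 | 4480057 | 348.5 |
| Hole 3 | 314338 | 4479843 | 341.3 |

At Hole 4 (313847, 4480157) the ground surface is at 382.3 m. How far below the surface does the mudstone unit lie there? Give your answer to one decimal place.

Two edge vectors: Hole 1→Hole 2 = (-40, -265, 121.4), Hole 1→Hole 3 = (503, -479, 114.2).
Normal n = (Hole 1→Hole 2) × (Hole 1→Hole 3) = (27887.6, 65632.2, 152455).
So ∂z/∂x = −n_x/n_z = −0.182923486 and ∂z/∂y = −n_y/n_z = −0.430502115.
Intercept c from Hole 1: 227.1 + 57407.79 + 1928788.10 = 1986422.99.
At (313847, 4480157): z_contact = −57409.99 − 1928717.07 + 1986422.99 = 295.94 m.
Depth below ground = 382.3 − 295.94 = 86.4 m.

86.4 m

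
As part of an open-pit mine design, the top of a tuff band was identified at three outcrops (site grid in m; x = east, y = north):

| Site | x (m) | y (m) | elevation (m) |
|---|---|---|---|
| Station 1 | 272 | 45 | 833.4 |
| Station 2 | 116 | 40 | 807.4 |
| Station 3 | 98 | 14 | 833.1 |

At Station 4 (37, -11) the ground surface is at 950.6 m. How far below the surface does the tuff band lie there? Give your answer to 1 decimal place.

101.7 m

Let the plane be z = a·x + b·y + c.
Station 2−Station 1: −156a − 5b = −26;  Station 3−Station 1: −174a − 31b = −0.3.
Solving gives a = 0.20285, b = −1.12890.
Then c = 833.4 − a·272 − b·45 = 829.03.
At (37, -11): z_contact = 7.51 + 12.42 + 829.03 = 848.95 m.
Depth below ground = 950.6 − 848.95 = 101.7 m.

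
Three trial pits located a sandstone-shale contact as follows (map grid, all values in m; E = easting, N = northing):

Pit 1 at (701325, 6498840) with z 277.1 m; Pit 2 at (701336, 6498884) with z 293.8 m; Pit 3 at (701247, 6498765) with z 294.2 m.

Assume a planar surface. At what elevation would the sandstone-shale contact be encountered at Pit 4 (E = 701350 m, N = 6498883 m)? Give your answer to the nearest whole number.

282 m

Let the plane be z = a·E + b·N + c.
Pit 2−Pit 1: 11a + 44b = 16.7;  Pit 3−Pit 1: −78a − 75b = 17.1.
Solving gives a = −0.76904488, b = 0.57180667.
Then c = 277.1 − a·701325 − b·6498840 = −3176452.59.
At (701350, 6498883): z = −539369.6 + 3716104.7 − 3176452.59 = 282.5 m.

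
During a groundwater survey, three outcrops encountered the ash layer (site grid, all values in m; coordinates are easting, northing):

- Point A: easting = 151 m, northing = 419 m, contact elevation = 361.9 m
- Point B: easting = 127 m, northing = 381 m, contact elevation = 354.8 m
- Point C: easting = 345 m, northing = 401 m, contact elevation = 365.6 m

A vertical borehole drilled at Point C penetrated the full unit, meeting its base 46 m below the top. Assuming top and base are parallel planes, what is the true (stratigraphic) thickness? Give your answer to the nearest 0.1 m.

Let the plane be z = a·easting + b·northing + c.
Point B−Point A: −24a − 38b = −7.1;  Point C−Point A: 194a − 18b = 3.7.
Solving gives a = 0.03439, b = 0.16512.
|∇z| = √(a²+b²) = 0.16866, so dip δ = arctan(0.16866) = 9.57°.
True thickness = vertical thickness × cos δ = 46 × cos 9.57° = 45.4 m.

45.4 m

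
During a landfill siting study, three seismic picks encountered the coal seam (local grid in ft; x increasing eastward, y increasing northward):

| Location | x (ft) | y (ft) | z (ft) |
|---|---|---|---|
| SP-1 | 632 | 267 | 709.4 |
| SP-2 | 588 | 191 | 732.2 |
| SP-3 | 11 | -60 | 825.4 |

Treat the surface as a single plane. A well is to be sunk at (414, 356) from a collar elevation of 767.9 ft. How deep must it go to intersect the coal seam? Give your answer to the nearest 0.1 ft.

Two edge vectors: SP-1→SP-2 = (-44, -76, 22.8), SP-1→SP-3 = (-621, -327, 116).
Normal n = (SP-1→SP-2) × (SP-1→SP-3) = (-1360.4, -9054.8, -32808).
So ∂z/∂x = −n_x/n_z = −0.04147 and ∂z/∂y = −n_y/n_z = −0.27599.
Intercept c from SP-1: 709.4 + 26.21 + 73.69 = 809.30.
At (414, 356): z_contact = −17.17 − 98.25 + 809.30 = 693.88 ft.
Depth below ground = 767.9 − 693.88 = 74.0 ft.

74.0 ft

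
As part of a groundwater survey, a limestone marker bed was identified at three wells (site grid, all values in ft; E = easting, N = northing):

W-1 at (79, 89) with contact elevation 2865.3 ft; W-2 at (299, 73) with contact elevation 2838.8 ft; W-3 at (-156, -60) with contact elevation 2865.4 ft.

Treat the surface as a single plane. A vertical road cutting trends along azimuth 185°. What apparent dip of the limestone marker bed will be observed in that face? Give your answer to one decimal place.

9.1°

Let the plane be z = a·E + b·N + c.
W-2−W-1: 220a − 16b = −26.5;  W-3−W-1: −235a − 149b = 0.1.
Solving gives a = −0.10810, b = 0.16983.
Unit vector along 185° is (sin 185°, cos 185°) = (-0.0872, -0.9962).
Slope in that direction = a·(-0.0872) + b·(-0.9962) = −0.15976.
Apparent dip = arctan|0.15976| = 9.1° (true dip is 11.4°, so apparent ≤ true as expected).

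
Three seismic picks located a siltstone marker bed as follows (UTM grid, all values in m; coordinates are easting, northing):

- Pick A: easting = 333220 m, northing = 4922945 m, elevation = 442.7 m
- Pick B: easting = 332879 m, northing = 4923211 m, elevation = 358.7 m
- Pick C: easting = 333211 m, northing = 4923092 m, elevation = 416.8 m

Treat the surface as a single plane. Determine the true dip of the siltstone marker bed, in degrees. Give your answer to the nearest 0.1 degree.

Let the plane be z = a·easting + b·northing + c.
Pick B−Pick A: −341a + 266b = −84;  Pick C−Pick A: −9a + 147b = −25.9.
Solving gives a = 0.11436, b = −0.16919.
Gradient magnitude |∇z| = √(a² + b²) = √(0.01308 + 0.02862) = 0.20421.
True dip = arctan(0.20421) = 11.5°, dipping toward NW (azimuth ≈ 326°).

11.5°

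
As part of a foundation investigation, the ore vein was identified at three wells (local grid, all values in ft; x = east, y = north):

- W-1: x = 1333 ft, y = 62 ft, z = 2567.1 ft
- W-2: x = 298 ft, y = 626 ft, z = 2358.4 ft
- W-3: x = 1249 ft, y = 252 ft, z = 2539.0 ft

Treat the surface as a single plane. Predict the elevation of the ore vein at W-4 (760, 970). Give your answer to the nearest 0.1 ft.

Two edge vectors: W-1→W-2 = (-1035, 564, -208.7), W-1→W-3 = (-84, 190, -28.1).
Normal n = (W-1→W-2) × (W-1→W-3) = (23804.6, -11552.7, -149274).
So ∂z/∂x = −n_x/n_z = 0.159469 and ∂z/∂y = −n_y/n_z = −0.077393.
Intercept c from W-1: 2567.1 − 212.57 + 4.80 = 2359.33.
At (760, 970): z = 121.2 − 75.1 + 2359.33 = 2405.5 ft.

2405.5 ft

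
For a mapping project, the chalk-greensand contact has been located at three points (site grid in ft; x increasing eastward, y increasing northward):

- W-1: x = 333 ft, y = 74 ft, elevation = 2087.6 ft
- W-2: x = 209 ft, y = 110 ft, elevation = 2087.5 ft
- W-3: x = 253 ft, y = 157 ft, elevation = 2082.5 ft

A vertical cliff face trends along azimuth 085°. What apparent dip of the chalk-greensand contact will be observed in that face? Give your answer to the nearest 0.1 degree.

1.8°

Let the plane be z = a·x + b·y + c.
W-2−W-1: −124a + 36b = −0.1;  W-3−W-1: −80a + 83b = −5.1.
Solving gives a = −0.02365, b = −0.08424.
Unit vector along 085° is (sin 85°, cos 85°) = (0.9962, 0.0872).
Slope in that direction = a·(0.9962) + b·(0.0872) = −0.03090.
Apparent dip = arctan|0.03090| = 1.8° (true dip is 5.0°, so apparent ≤ true as expected).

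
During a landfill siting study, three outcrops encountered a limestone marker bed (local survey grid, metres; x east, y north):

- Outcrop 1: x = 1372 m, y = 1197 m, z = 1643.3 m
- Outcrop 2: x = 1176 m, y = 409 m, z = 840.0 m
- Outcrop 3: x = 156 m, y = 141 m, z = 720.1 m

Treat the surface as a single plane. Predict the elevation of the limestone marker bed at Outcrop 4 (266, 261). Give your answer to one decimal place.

Let the plane be z = a·x + b·y + c.
Outcrop 2−Outcrop 1: −196a − 788b = −803.3;  Outcrop 3−Outcrop 1: −1216a − 1056b = −923.2.
Solving gives a = −0.160807, b = 1.059414.
Then c = 1643.3 − a·1372 − b·1197 = 595.81.
At (266, 261): z = −42.8 + 276.5 + 595.81 = 829.5 m.

829.5 m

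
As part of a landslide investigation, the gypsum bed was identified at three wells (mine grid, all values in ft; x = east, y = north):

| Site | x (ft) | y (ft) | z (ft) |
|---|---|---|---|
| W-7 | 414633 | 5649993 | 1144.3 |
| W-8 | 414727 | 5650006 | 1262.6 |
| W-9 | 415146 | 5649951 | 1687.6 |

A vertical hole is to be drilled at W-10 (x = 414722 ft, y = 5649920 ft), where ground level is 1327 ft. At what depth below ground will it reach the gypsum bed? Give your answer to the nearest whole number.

Two edge vectors: W-7→W-8 = (94, 13, 118.3), W-7→W-9 = (513, -42, 543.3).
Normal n = (W-7→W-8) × (W-7→W-9) = (12031.5, 9617.7, -10617).
So ∂z/∂x = −n_x/n_z = 1.13322973 and ∂z/∂y = −n_y/n_z = 0.90587737.
Intercept c from W-7: 1144.3 − 469874.44 − 5118200.78 = −5586930.92.
At (414722, 5649920): z_contact = 469975.3 + 5118134.7 − 5586930.92 = 1179.0 ft.
Depth below ground = 1327 − 1179.0 = 148 ft.

148 ft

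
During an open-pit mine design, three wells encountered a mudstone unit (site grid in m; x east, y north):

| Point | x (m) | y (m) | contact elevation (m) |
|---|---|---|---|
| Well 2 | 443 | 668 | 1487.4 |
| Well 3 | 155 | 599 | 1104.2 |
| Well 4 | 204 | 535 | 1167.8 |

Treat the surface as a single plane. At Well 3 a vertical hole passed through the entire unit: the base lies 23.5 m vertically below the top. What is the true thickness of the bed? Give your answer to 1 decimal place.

Two edge vectors: Well 2→Well 3 = (-288, -69, -383.2), Well 2→Well 4 = (-239, -133, -319.6).
Normal n = (Well 2→Well 3) × (Well 2→Well 4) = (-28913.2, -460, 21813).
So ∂z/∂x = −n_x/n_z = 1.32550 and ∂z/∂y = −n_y/n_z = 0.02109.
|∇z| = √(a²+b²) = 1.32567, so dip δ = arctan(1.32567) = 52.97°.
True thickness = vertical thickness × cos δ = 23.5 × cos 52.97° = 14.2 m.

14.2 m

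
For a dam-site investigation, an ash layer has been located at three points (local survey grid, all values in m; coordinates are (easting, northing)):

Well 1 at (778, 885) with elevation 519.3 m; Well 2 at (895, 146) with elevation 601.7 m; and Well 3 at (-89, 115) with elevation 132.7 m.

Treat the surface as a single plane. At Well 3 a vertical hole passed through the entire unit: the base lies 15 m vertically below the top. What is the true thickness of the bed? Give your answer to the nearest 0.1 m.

Let the plane be z = a·E + b·N + c.
Well 2−Well 1: 117a − 739b = 82.4;  Well 3−Well 1: −867a − 770b = −386.6.
Solving gives a = 0.47776, b = −0.03586.
|∇z| = √(a²+b²) = 0.47910, so dip δ = arctan(0.47910) = 25.60°.
True thickness = vertical thickness × cos δ = 15 × cos 25.60° = 13.5 m.

13.5 m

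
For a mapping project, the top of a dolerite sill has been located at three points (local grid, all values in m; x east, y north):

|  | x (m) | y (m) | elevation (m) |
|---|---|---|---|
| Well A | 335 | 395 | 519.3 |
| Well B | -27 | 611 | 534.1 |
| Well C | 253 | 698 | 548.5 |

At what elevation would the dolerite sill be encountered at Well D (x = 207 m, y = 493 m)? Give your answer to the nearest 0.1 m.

526.7 m

Let the plane be z = a·x + b·y + c.
Well B−Well A: −362a + 216b = 14.8;  Well C−Well A: −82a + 303b = 29.2.
Solving gives a = 0.01982, b = 0.10173.
Then c = 519.3 − a·335 − b·395 = 472.48.
At (207, 493): z = 4.1 + 50.2 + 472.48 = 526.7 m.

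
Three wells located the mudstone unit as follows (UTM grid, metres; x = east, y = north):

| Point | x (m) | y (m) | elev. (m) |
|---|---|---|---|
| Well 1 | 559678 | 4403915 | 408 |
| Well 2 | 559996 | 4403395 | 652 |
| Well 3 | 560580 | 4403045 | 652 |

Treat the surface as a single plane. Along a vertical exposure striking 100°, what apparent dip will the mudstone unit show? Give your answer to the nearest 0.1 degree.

17.1°

Let the plane be z = a·x + b·y + c.
Well 2−Well 1: 318a − 520b = 244;  Well 3−Well 1: 902a − 870b = 244.
Solving gives a = −0.44391, b = −0.74070.
Unit vector along 100° is (sin 100°, cos 100°) = (0.9848, -0.1736).
Slope in that direction = a·(0.9848) + b·(-0.1736) = −0.30855.
Apparent dip = arctan|0.30855| = 17.1° (true dip is 40.8°, so apparent ≤ true as expected).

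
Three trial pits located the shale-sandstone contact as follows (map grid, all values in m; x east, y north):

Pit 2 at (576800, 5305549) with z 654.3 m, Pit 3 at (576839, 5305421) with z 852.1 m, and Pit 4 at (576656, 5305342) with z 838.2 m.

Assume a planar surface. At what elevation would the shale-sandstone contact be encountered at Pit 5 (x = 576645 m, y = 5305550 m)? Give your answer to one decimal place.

Two edge vectors: Pit 2→Pit 3 = (39, -128, 197.8), Pit 2→Pit 4 = (-144, -207, 183.9).
Normal n = (Pit 2→Pit 3) × (Pit 2→Pit 4) = (17405.4, -35655.3, -26505).
So ∂z/∂x = −n_x/n_z = 0.656683645 and ∂z/∂y = −n_y/n_z = −1.345229202.
Intercept c from Pit 2: 654.3 − 378775.13 + 7137179.45 = 6759058.62.
At (576645, 5305550): z = 378673.3 − 7137180.8 + 6759058.62 = 551.2 m.

551.2 m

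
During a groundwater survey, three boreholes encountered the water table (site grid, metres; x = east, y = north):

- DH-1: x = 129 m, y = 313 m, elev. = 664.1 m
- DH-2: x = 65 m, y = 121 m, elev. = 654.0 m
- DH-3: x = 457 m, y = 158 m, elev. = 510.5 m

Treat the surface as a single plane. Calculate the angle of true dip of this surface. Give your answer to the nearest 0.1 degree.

22.9°

Two edge vectors: DH-1→DH-2 = (-64, -192, -10.1), DH-1→DH-3 = (328, -155, -153.6).
Normal n = (DH-1→DH-2) × (DH-1→DH-3) = (27925.7, -13143.2, 72896).
So ∂z/∂x = −n_x/n_z = −0.38309 and ∂z/∂y = −n_y/n_z = 0.18030.
Gradient magnitude |∇z| = √(a² + b²) = √(0.14676 + 0.03251) = 0.42340.
True dip = arctan(0.42340) = 22.9°, dipping toward ESE (azimuth ≈ 115°).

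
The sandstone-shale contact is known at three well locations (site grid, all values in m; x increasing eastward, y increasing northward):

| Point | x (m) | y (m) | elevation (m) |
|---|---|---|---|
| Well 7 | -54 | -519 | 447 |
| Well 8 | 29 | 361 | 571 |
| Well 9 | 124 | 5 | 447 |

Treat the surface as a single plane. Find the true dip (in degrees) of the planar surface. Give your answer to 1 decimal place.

Let the plane be z = a·x + b·y + c.
Well 8−Well 7: 83a + 880b = 124;  Well 9−Well 7: 178a + 524b = 0.
Solving gives a = −0.57426, b = 0.19507.
Gradient magnitude |∇z| = √(a² + b²) = √(0.32977 + 0.03805) = 0.60648.
True dip = arctan(0.60648) = 31.2°, dipping toward ESE (azimuth ≈ 109°).

31.2°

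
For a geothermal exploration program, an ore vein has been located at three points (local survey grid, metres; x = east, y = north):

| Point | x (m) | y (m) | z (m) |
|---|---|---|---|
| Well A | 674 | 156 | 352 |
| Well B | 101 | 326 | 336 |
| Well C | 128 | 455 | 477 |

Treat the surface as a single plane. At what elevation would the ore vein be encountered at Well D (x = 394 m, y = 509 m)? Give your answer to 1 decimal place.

620.5 m

Let the plane be z = a·x + b·y + c.
Well B−Well A: −573a + 170b = −16;  Well C−Well A: −546a + 299b = 125.
Solving gives a = 0.33161, b = 1.02362.
Then c = 352 − a·674 − b·156 = −31.19.
At (394, 509): z = 130.7 + 521.0 − 31.19 = 620.5 m.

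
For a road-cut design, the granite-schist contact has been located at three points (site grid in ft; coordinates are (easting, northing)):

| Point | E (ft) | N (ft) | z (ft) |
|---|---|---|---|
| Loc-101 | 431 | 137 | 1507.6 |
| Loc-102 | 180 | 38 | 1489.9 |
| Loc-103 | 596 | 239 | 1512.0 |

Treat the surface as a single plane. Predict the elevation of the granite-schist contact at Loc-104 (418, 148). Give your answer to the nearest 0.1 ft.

Two edge vectors: Loc-101→Loc-102 = (-251, -99, -17.7), Loc-101→Loc-103 = (165, 102, 4.4).
Normal n = (Loc-101→Loc-102) × (Loc-101→Loc-103) = (1369.8, -1816.1, -9267).
So ∂z/∂E = −n_x/n_z = 0.14781 and ∂z/∂N = −n_y/n_z = −0.19597.
Intercept c from Loc-101: 1507.6 − 63.71 + 26.85 = 1470.74.
At (418, 148): z = 61.8 − 29.0 + 1470.74 = 1503.5 ft.

1503.5 ft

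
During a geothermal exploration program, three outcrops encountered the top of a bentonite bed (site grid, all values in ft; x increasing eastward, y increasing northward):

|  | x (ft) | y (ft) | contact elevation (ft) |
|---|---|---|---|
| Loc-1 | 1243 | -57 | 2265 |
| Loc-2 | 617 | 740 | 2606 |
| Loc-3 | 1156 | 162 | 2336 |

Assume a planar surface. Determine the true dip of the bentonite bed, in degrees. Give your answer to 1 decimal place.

19.0°

Let the plane be z = a·x + b·y + c.
Loc-2−Loc-1: −626a + 797b = 341;  Loc-3−Loc-1: −87a + 219b = 71.
Solving gives a = −0.26702, b = 0.21812.
Gradient magnitude |∇z| = √(a² + b²) = √(0.07130 + 0.04758) = 0.34479.
True dip = arctan(0.34479) = 19.0°, dipping toward SE (azimuth ≈ 129°).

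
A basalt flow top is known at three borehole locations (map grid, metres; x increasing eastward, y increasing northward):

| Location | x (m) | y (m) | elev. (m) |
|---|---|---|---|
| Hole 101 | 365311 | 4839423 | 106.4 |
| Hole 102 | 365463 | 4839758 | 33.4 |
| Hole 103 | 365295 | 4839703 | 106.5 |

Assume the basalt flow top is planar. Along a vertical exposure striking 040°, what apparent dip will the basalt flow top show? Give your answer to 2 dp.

Two edge vectors: Hole 101→Hole 102 = (152, 335, -73), Hole 101→Hole 103 = (-16, 280, 0.1).
Normal n = (Hole 101→Hole 102) × (Hole 101→Hole 103) = (20473.5, 1152.8, 47920).
So ∂z/∂x = −n_x/n_z = −0.42724 and ∂z/∂y = −n_y/n_z = −0.02406.
Unit vector along 040° is (sin 40°, cos 40°) = (0.6428, 0.7660).
Slope in that direction = a·(0.6428) + b·(0.7660) = −0.29306.
Apparent dip = arctan|0.29306| = 16.33° (true dip is 23.2°, so apparent ≤ true as expected).

16.33°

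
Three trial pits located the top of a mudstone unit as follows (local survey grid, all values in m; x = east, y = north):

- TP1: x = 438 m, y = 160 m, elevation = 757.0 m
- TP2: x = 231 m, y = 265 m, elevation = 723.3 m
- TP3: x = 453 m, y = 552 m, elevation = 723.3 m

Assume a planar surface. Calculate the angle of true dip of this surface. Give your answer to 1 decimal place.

8.4°

Let the plane be z = a·x + b·y + c.
TP2−TP1: −207a + 105b = −33.7;  TP3−TP1: 15a + 392b = −33.7.
Solving gives a = 0.11692, b = −0.09044.
Gradient magnitude |∇z| = √(a² + b²) = √(0.01367 + 0.00818) = 0.14782.
True dip = arctan(0.14782) = 8.4°, dipping toward NW (azimuth ≈ 308°).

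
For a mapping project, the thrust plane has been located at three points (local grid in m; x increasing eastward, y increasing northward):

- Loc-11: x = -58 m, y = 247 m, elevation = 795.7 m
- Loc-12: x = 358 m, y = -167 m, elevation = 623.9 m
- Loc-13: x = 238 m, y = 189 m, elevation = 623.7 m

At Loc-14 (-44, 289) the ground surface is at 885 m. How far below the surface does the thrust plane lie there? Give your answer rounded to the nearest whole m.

Two edge vectors: Loc-11→Loc-12 = (416, -414, -171.8), Loc-11→Loc-13 = (296, -58, -172).
Normal n = (Loc-11→Loc-12) × (Loc-11→Loc-13) = (61243.6, 20699.2, 98416).
So ∂z/∂x = −n_x/n_z = −0.62229 and ∂z/∂y = −n_y/n_z = −0.21032.
Intercept c from Loc-11: 795.7 − 36.09 + 51.95 = 811.56.
At (-44, 289): z_contact = 27.4 − 60.8 + 811.56 = 778.2 m.
Depth below ground = 885 − 778.2 = 107 m.

107 m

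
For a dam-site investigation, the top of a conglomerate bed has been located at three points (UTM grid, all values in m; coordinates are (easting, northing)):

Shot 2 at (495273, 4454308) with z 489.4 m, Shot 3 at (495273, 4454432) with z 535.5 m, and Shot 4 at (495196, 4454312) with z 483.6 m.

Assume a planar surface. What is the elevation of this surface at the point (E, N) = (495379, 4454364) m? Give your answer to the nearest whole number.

Let the plane be z = a·E + b·N + c.
Shot 3−Shot 2: 0a + 124b = 46.1;  Shot 4−Shot 2: −77a + 4b = −5.8.
Solving gives a = 0.09463762, b = 0.37177419.
Then c = 489.4 − a·495273 − b·4454308 = −1702378.82.
At (495379, 4454364): z = 46881.5 + 1656017.6 − 1702378.82 = 520.3 m.

520 m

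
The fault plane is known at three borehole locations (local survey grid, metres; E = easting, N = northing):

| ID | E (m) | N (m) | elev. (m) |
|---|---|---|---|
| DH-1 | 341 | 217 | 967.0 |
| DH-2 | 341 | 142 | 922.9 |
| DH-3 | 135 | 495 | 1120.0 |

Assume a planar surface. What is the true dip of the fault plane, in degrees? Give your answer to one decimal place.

Let the plane be z = a·E + b·N + c.
DH-2−DH-1: 0a − 75b = −44.1;  DH-3−DH-1: −206a + 278b = 153.
Solving gives a = 0.05080, b = 0.58800.
Gradient magnitude |∇z| = √(a² + b²) = √(0.00258 + 0.34574) = 0.59019.
True dip = arctan(0.59019) = 30.5°, dipping toward S (azimuth ≈ 185°).

30.5°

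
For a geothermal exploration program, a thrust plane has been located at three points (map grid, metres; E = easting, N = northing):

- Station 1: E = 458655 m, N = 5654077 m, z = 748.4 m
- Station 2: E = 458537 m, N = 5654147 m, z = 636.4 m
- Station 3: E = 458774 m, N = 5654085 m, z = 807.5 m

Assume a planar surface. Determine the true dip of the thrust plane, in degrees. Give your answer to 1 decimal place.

Two edge vectors: Station 1→Station 2 = (-118, 70, -112), Station 1→Station 3 = (119, 8, 59.1).
Normal n = (Station 1→Station 2) × (Station 1→Station 3) = (5033, -6354.2, -9274).
So ∂z/∂E = −n_x/n_z = 0.54270 and ∂z/∂N = −n_y/n_z = −0.68516.
Gradient magnitude |∇z| = √(a² + b²) = √(0.29452 + 0.46945) = 0.87405.
True dip = arctan(0.87405) = 41.2°, dipping toward NW (azimuth ≈ 322°).

41.2°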